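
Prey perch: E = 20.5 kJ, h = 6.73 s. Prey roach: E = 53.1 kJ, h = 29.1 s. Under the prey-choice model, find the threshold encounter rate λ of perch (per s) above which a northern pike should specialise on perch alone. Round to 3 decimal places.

At the threshold, the rate on perch alone equals the profitability of roach: λ·20.5/(1 + λ·6.73) = 53.1/29.1 = 1.825.
Rearranging, λ(20.5 − 1.825×6.73) = 1.825, so λ = 1.825/8.219 = 0.222 per s.

0.222 per s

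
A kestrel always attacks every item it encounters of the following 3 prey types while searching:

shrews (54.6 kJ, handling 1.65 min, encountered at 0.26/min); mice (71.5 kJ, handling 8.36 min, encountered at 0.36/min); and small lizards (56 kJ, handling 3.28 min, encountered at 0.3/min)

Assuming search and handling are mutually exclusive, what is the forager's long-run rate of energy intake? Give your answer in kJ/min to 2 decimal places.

10.46 kJ/min

R = (0.26×54.6 + 0.36×71.5 + 0.3×56) / (1 + 0.26×1.65 + 0.36×8.36 + 0.3×3.28) = 56.74/5.423 = 10.46 kJ/min.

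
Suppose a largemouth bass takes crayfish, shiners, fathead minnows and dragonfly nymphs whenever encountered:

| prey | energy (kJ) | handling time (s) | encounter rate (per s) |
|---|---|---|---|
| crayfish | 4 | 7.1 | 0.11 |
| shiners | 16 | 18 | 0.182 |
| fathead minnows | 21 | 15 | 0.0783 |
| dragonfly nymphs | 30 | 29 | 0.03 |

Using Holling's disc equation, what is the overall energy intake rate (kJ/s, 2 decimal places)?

R = Σλ_iE_i / (1 + Σλ_ih_i)
Numerator: 0.11×4 + 0.182×16 + 0.0783×21 + 0.03×30 = 5.896
Denominator: 1 + 0.11×7.1 + 0.182×18 + 0.0783×15 + 0.03×29 = 7.101
R = 5.896/7.101 = 0.8303 kJ/s

0.83 kJ/s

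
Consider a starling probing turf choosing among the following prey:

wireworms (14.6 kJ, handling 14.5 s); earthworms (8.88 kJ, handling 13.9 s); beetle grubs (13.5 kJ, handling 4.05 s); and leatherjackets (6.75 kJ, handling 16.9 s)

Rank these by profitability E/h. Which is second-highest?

wireworms

Profitability E/h (kJ/s): wireworms = 14.6/14.5 = 1.01, earthworms = 8.88/13.9 = 0.639, beetle grubs = 13.5/4.05 = 3.33, leatherjackets = 6.75/16.9 = 0.399.
Ranked: beetle grubs > wireworms > earthworms > leatherjackets.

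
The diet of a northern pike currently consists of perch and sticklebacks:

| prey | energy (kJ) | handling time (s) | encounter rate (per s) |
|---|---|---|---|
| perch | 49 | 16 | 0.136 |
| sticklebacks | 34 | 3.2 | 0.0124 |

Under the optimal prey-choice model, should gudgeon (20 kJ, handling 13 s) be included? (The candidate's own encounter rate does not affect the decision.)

On perch and sticklebacks alone, R = ΣλE/(1+Σλh) = 7.086/3.216 = 2.203 kJ/s.
gudgeon: E/h = 20/13 = 1.538 kJ/s.
1.538 < 2.203, so adding gudgeon would lower the average — exclude it.

No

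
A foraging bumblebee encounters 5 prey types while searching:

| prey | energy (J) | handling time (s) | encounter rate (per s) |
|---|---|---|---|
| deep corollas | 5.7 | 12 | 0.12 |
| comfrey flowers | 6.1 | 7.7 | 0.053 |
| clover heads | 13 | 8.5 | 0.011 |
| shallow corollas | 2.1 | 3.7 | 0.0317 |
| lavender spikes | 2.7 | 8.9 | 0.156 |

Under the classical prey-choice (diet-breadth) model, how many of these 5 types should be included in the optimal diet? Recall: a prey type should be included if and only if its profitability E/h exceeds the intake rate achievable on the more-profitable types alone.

Rank by E/h (J/s): clover heads 1.53, comfrey flowers 0.792, shallow corollas 0.568, deep corollas 0.475, lavender spikes 0.303. Include each in turn until the next type's E/h falls below the running intake rate.
Rate on top 1: 0.1308. comfrey flowers: 0.792 > 0.1308 → include.
Rate on top 2: 0.3105. shallow corollas: 0.568 > 0.3105 → include.
Rate on top 3: 0.3292. deep corollas: 0.475 > 0.3292 → include.
Rate on top 4: 0.3978. lavender spikes: 0.303 < 0.3978 → exclude; stop.
Optimal diet: clover heads, comfrey flowers, shallow corollas, deep corollas — 4 of 5 types.

4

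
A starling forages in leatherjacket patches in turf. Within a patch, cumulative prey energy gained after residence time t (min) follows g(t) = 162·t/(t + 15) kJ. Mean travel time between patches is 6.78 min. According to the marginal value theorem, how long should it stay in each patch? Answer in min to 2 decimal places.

10.08 min

Maximise g(t)/(T+t): set derivative to zero → g'(t)(T+t) = g(t).
g'(t) = 162·15/(t + 15)². Setting 162·15/(t+15)² = 162t/[(t+15)(6.78+t)] gives 15(6.78+t) = t(t+15), so t² = 15×6.78 = 101.7.
t* = √101.7 = 10.08 min.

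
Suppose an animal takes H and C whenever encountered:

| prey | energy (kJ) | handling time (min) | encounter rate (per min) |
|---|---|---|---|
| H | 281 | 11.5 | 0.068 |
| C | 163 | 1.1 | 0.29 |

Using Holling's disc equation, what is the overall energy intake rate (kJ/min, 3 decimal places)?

31.594 kJ/min

Energy encountered per unit search time: 0.068×281 + 0.29×163 = 66.38 kJ/min.
Handling time per unit search time: 0.068×11.5 + 0.29×1.1 = 1.101.
Rate = 66.38/(1 + 1.101) = 31.59 kJ/min.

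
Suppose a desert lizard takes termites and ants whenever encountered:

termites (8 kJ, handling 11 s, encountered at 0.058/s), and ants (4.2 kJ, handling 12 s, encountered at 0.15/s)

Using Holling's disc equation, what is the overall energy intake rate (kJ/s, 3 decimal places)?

R = (0.058×8 + 0.15×4.2) / (1 + 0.058×11 + 0.15×12) = 1.094/3.438 = 0.3182 kJ/s.

0.318 kJ/s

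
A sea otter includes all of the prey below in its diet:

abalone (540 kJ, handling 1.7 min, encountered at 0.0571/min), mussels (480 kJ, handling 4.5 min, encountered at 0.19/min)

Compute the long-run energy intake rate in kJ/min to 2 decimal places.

Energy encountered per unit search time: 0.0571×540 + 0.19×480 = 122 kJ/min.
Handling time per unit search time: 0.0571×1.7 + 0.19×4.5 = 0.9521.
Rate = 122/(1 + 0.9521) = 62.52 kJ/min.

62.52 kJ/min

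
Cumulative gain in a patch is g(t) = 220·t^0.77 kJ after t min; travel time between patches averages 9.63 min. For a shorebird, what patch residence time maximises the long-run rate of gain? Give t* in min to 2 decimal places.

32.24 min

Maximise g(t)/(T+t): set derivative to zero → g'(t)(T+t) = g(t).
g'(t) = 0.77·220·t^-0.23. Setting 0.77·220·t^-0.23 = 220·t^0.77/(9.63+t) gives 0.77(9.63+t) = t, so 0.23·t = 0.77×9.63.
t* = 0.77×9.63/0.23 = 32.24 min.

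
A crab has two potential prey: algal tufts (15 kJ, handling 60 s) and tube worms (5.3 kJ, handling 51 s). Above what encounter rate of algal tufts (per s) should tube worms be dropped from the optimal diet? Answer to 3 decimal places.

At the threshold, the rate on algal tufts alone equals the profitability of tube worms: λ·15/(1 + λ·60) = 5.3/51 = 0.1039.
Rearranging, λ(15 − 0.1039×60) = 0.1039, so λ = 0.1039/8.765 = 0.01186 per s.

0.012 per s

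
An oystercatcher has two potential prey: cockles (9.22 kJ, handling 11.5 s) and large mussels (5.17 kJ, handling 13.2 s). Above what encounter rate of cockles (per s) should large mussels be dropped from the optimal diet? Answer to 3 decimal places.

The zero-one rule: include large mussels iff E₂/h₂ > λE₁/(1+λh₁). Equality gives the switch point.
λE₁h₂ = E₂ + λE₂h₁ ⇒ λ = E₂/(E₁h₂ − E₂h₁) = 5.17/(121.7 − 59.45) = 0.08305 per s.

0.083 per s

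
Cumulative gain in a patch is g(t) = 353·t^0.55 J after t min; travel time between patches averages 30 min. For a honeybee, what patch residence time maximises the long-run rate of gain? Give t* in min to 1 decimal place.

Optimal t* satisfies g'(t*) = g(t*)/(T + t*).
g'(t) = 0.55·353·t^-0.45. Setting 0.55·353·t^-0.45 = 353·t^0.55/(30+t) gives 0.55(30+t) = t, so 0.45·t = 0.55×30.
t* = 0.55×30/0.45 = 36.67 min.

36.7 min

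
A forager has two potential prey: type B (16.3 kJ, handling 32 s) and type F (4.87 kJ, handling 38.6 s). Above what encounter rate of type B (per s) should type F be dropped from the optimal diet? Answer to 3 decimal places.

0.010 per s

At the threshold, the rate on type B alone equals the profitability of type F: λ·16.3/(1 + λ·32) = 4.87/38.6 = 0.1262.
Rearranging, λ(16.3 − 0.1262×32) = 0.1262, so λ = 0.1262/12.26 = 0.01029 per s.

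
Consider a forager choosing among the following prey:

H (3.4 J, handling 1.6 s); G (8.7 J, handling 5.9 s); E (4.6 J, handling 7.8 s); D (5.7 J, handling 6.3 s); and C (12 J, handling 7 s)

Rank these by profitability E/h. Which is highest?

In descending order of E/h:
H: 3.4/1.6 = 2.12 J/s
C: 12/7 = 1.71 J/s
G: 8.7/5.9 = 1.47 J/s
D: 5.7/6.3 = 0.905 J/s
E: 4.6/7.8 = 0.59 J/s

H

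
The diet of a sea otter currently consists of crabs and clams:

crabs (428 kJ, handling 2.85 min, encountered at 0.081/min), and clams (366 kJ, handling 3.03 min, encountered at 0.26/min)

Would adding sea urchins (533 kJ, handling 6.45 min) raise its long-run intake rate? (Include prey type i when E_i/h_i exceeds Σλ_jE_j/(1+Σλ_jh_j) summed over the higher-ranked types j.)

Yes

Intake rate on the current diet: R = (0.081×428 + 0.26×366) / (1 + 0.081×2.85 + 0.26×3.03) = 129.8/2.019 = 64.31 kJ/min.
sea urchins: E/h = 533/6.45 = 82.64 kJ/min.
82.64 > 64.31, so adding sea urchins raises the average — include it.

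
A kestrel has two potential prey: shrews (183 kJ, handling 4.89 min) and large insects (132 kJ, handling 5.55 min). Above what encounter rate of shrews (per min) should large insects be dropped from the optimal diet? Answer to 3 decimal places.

0.357 per min

The zero-one rule: include large insects iff E₂/h₂ > λE₁/(1+λh₁). Equality gives the switch point.
λE₁h₂ = E₂ + λE₂h₁ ⇒ λ = E₂/(E₁h₂ − E₂h₁) = 132/(1016 − 645.5) = 0.3566 per min.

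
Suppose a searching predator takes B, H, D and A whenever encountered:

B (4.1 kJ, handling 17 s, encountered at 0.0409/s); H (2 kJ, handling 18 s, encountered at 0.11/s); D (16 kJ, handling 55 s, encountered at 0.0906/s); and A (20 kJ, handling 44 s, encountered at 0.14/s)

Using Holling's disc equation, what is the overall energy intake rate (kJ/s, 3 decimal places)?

R = Σλ_iE_i / (1 + Σλ_ih_i)
Numerator: 0.0409×4.1 + 0.11×2 + 0.0906×16 + 0.14×20 = 4.637
Denominator: 1 + 0.0409×17 + 0.11×18 + 0.0906×55 + 0.14×44 = 14.82
R = 4.637/14.82 = 0.3129 kJ/s

0.313 kJ/s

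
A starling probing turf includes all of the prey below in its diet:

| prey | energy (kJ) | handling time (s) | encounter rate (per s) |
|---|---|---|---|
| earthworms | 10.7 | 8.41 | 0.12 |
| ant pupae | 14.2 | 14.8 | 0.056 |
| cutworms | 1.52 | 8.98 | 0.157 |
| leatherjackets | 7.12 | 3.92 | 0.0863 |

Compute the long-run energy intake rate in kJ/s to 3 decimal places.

0.639 kJ/s

Energy encountered per unit search time: 0.12×10.7 + 0.056×14.2 + 0.157×1.52 + 0.0863×7.12 = 2.932 kJ/s.
Handling time per unit search time: 0.12×8.41 + 0.056×14.8 + 0.157×8.98 + 0.0863×3.92 = 3.586.
Rate = 2.932/(1 + 3.586) = 0.6394 kJ/s.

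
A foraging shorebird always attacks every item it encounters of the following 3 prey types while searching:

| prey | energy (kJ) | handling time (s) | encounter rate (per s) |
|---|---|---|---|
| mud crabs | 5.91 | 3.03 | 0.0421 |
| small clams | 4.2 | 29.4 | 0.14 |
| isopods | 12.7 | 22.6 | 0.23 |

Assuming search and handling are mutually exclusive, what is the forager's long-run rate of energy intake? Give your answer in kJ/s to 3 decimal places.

0.360 kJ/s

R = Σλ_iE_i / (1 + Σλ_ih_i)
Numerator: 0.0421×5.91 + 0.14×4.2 + 0.23×12.7 = 3.758
Denominator: 1 + 0.0421×3.03 + 0.14×29.4 + 0.23×22.6 = 10.44
R = 3.758/10.44 = 0.3599 kJ/s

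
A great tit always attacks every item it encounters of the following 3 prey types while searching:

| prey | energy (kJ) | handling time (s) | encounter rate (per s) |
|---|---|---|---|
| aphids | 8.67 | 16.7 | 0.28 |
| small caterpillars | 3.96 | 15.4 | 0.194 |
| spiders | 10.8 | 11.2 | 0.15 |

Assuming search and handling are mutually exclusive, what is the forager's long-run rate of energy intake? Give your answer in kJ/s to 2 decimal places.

R = Σλ_iE_i / (1 + Σλ_ih_i)
Numerator: 0.28×8.67 + 0.194×3.96 + 0.15×10.8 = 4.816
Denominator: 1 + 0.28×16.7 + 0.194×15.4 + 0.15×11.2 = 10.34
R = 4.816/10.34 = 0.4656 kJ/s

0.47 kJ/s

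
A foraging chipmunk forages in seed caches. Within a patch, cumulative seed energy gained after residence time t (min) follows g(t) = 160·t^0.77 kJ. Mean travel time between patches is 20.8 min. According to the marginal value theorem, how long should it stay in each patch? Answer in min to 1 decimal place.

Optimal t* satisfies g'(t*) = g(t*)/(T + t*).
g'(t) = 0.77·160·t^-0.23. Setting 0.77·160·t^-0.23 = 160·t^0.77/(20.8+t) gives 0.77(20.8+t) = t, so 0.23·t = 0.77×20.8.
t* = 0.77×20.8/0.23 = 69.63 min.

69.6 min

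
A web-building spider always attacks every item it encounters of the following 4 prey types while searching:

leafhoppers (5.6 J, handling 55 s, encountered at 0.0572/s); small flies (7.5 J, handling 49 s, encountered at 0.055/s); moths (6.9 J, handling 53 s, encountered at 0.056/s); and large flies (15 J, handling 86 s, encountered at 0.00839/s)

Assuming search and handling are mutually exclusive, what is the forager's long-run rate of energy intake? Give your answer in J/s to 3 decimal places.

0.118 J/s

R = (0.0572×5.6 + 0.055×7.5 + 0.056×6.9 + 0.00839×15) / (1 + 0.0572×55 + 0.055×49 + 0.056×53 + 0.00839×86) = 1.245/10.53 = 0.1182 J/s.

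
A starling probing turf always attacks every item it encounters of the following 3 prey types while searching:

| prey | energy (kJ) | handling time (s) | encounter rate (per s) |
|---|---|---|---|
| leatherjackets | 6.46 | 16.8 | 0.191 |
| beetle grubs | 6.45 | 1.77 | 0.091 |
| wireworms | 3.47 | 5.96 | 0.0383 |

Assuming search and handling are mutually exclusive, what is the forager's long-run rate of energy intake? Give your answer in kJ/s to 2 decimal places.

R = Σλ_iE_i / (1 + Σλ_ih_i)
Numerator: 0.191×6.46 + 0.091×6.45 + 0.0383×3.47 = 1.954
Denominator: 1 + 0.191×16.8 + 0.091×1.77 + 0.0383×5.96 = 4.598
R = 1.954/4.598 = 0.4249 kJ/s

0.42 kJ/s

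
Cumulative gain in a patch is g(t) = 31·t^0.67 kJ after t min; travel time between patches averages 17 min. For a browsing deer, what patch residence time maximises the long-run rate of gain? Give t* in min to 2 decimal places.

34.52 min

Optimal t* satisfies g'(t*) = g(t*)/(T + t*).
g'(t) = 0.67·31·t^-0.33. Setting 0.67·31·t^-0.33 = 31·t^0.67/(17+t) gives 0.67(17+t) = t, so 0.33·t = 0.67×17.
t* = 0.67×17/0.33 = 34.52 min.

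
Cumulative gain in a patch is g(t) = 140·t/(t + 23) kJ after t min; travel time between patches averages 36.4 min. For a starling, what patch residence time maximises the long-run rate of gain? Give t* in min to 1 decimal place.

By the marginal value theorem, leave when the instantaneous gain rate g'(t) equals the habitat-wide average g(t)/(T + t).
g'(t) = 140·23/(t + 23)². Setting 140·23/(t+23)² = 140t/[(t+23)(36.4+t)] gives 23(36.4+t) = t(t+23), so t² = 23×36.4 = 837.2.
t* = √837.2 = 28.93 min.

28.9 min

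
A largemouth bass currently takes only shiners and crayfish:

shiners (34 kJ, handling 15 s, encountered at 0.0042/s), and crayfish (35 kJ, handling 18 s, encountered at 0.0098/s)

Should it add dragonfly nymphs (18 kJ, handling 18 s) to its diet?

Yes

Intake rate on the current diet: R = (0.0042×34 + 0.0098×35) / (1 + 0.0042×15 + 0.0098×18) = 0.4858/1.239 = 0.392 kJ/s.
Profitability of dragonfly nymphs: 18/18 = 1 kJ/s.
1 > 0.392, so adding dragonfly nymphs raises the average — include it.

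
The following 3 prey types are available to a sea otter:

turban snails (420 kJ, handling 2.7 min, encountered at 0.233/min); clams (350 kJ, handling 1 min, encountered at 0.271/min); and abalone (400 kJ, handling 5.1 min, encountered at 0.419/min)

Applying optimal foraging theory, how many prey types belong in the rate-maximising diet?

Profitabilities (E/h, kJ/min): clams 350, turban snails 156, abalone 78.4. Add prey in this order while the next type's profitability exceeds the intake rate on those already taken.
Rate on top 1: 74.63. turban snails: 156 > 74.63 → include.
Rate on top 2: 101.4. abalone: 78.4 < 101.4 → exclude; stop.
Optimal diet: clams, turban snails — 2 of 3 types.

2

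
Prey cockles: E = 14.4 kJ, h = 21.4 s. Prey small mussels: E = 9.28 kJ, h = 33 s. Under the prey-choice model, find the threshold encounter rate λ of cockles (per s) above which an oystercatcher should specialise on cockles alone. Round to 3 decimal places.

At the threshold, the rate on cockles alone equals the profitability of small mussels: λ·14.4/(1 + λ·21.4) = 9.28/33 = 0.2812.
Rearranging, λ(14.4 − 0.2812×21.4) = 0.2812, so λ = 0.2812/8.382 = 0.03355 per s.

0.034 per s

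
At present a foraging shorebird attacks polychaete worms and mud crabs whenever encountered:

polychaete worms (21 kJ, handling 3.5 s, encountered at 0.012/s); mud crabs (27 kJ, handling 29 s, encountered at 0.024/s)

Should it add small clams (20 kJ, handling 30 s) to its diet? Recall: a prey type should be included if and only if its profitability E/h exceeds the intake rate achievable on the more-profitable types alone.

Intake rate on the current diet: R = (0.012×21 + 0.024×27) / (1 + 0.012×3.5 + 0.024×29) = 0.9/1.738 = 0.5178 kJ/s.
Profitability of small clams: 20/30 = 0.6667 kJ/s.
0.6667 > 0.5178, so adding small clams raises the average — include it.

Yes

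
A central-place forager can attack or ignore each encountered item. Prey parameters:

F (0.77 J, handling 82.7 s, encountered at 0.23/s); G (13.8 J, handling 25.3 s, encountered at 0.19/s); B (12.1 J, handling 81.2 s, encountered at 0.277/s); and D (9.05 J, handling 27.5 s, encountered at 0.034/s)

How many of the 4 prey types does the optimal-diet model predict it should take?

1

E/h in descending order: G 0.545, D 0.329, B 0.149, F 0.00931 J/s. The optimal diet is the largest prefix of this list for which every included type satisfies E_i/h_i > R on the types above it.
Rate on top 1: 0.4515. D: 0.329 < 0.4515 → exclude; stop.
Optimal diet: G — 1 of 4 types.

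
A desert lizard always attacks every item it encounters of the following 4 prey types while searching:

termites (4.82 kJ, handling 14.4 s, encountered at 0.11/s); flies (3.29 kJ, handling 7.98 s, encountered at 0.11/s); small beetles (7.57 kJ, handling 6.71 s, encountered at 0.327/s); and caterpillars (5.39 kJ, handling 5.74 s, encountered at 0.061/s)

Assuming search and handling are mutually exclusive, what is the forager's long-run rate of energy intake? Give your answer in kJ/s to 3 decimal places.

Energy encountered per unit search time: 0.11×4.82 + 0.11×3.29 + 0.327×7.57 + 0.061×5.39 = 3.696 kJ/s.
Handling time per unit search time: 0.11×14.4 + 0.11×7.98 + 0.327×6.71 + 0.061×5.74 = 5.006.
Rate = 3.696/(1 + 5.006) = 0.6154 kJ/s.

0.615 kJ/s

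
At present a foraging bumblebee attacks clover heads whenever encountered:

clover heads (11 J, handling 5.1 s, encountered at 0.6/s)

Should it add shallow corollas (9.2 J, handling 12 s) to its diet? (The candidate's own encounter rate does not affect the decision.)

Current rate: (0.6×11)/(1 + 0.6×5.1) = 1.626 J/s.
shallow corollas: E/h = 9.2/12 = 0.7667 J/s.
Since 0.7667 < R, time spent handling shallow corollas is better spent searching.

No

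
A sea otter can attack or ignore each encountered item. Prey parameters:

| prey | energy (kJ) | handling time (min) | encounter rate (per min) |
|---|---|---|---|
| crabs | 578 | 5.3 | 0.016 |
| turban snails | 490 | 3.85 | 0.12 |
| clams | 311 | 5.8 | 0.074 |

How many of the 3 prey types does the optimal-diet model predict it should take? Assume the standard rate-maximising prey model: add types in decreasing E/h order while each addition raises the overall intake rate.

Rank by E/h (kJ/min): turban snails 127, crabs 109, clams 53.6. Include each in turn until the next type's E/h falls below the running intake rate.
Rate on top 1: 40.22. crabs: 109 > 40.22 → include.
Rate on top 2: 43.99. clams: 53.6 > 43.99 → include.
Optimal diet: turban snails, crabs, clams — 3 of 3 types.

3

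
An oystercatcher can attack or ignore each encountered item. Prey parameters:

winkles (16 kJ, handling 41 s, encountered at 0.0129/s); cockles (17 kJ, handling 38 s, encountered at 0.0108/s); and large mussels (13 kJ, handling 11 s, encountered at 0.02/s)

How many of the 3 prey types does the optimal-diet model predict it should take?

E/h in descending order: large mussels 1.18, cockles 0.447, winkles 0.39 kJ/s. The optimal diet is the largest prefix of this list for which every included type satisfies E_i/h_i > R on the types above it.
Rate on top 1: 0.2131. cockles: 0.447 > 0.2131 → include.
Rate on top 2: 0.2721. winkles: 0.39 > 0.2721 → include.
Optimal diet: large mussels, cockles, winkles — 3 of 3 types.

3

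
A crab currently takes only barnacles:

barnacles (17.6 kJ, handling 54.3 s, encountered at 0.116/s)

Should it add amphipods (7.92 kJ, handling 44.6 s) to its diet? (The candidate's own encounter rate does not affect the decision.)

On barnacles alone, R = ΣλE/(1+Σλh) = 2.042/7.299 = 0.2797 kJ/s.
amphipods: E/h = 7.92/44.6 = 0.1776 kJ/s.
Since 0.1776 < R, time spent handling amphipods is better spent searching.

No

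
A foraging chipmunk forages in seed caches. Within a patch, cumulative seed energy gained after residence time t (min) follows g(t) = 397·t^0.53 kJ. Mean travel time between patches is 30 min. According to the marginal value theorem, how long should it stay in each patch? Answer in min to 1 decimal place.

33.8 min

Optimal t* satisfies g'(t*) = g(t*)/(T + t*).
g'(t) = 0.53·397·t^-0.47. Setting 0.53·397·t^-0.47 = 397·t^0.53/(30+t) gives 0.53(30+t) = t, so 0.47·t = 0.53×30.
t* = 0.53×30/0.47 = 33.83 min.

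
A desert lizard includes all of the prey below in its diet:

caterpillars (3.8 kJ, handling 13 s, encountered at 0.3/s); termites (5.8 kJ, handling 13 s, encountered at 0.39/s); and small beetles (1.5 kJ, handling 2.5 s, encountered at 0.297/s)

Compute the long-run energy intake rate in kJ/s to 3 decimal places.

0.359 kJ/s

R = Σλ_iE_i / (1 + Σλ_ih_i)
Numerator: 0.3×3.8 + 0.39×5.8 + 0.297×1.5 = 3.848
Denominator: 1 + 0.3×13 + 0.39×13 + 0.297×2.5 = 10.71
R = 3.848/10.71 = 0.3592 kJ/s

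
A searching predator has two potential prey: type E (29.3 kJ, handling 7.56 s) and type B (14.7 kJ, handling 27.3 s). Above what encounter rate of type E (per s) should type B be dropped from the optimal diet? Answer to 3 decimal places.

0.021 per s

Drop type B once their profitability E₂/h₂ falls below the rate achievable on type E alone: E₂/h₂ = λE₁/(1 + λh₁).
Solve for λ: λE₁h₂ = E₂(1 + λh₁) → λ(E₁h₂ − E₂h₁) = E₂ → λ = E₂/(E₁h₂ − E₂h₁).
λ = 14.7/(29.3×27.3 − 14.7×7.56) = 14.7/688.8 = 0.02134 per s.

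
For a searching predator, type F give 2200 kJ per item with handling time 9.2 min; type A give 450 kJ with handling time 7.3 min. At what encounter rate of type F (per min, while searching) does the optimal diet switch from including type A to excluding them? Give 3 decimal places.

At the threshold, the rate on type F alone equals the profitability of type A: λ·2200/(1 + λ·9.2) = 450/7.3 = 61.64.
Rearranging, λ(2200 − 61.64×9.2) = 61.64, so λ = 61.64/1633 = 0.03775 per min.

0.038 per min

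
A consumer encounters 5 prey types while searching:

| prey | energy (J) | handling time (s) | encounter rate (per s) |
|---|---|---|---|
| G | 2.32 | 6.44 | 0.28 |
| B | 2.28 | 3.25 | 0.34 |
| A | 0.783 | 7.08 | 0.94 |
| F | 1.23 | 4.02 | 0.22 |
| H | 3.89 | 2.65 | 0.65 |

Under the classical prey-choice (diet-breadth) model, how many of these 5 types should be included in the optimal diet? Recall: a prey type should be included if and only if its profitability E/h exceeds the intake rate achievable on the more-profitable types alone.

1

Rank by E/h (J/s): H 1.47, B 0.702, G 0.36, F 0.306, A 0.111. Include each in turn until the next type's E/h falls below the running intake rate.
Rate on top 1: 0.9287. B: 0.702 < 0.9287 → exclude; stop.
Optimal diet: H — 1 of 5 types.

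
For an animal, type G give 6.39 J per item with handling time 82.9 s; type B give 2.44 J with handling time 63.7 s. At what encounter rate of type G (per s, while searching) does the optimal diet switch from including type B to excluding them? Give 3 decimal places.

0.012 per s

Drop type B once their profitability E₂/h₂ falls below the rate achievable on type G alone: E₂/h₂ = λE₁/(1 + λh₁).
Solve for λ: λE₁h₂ = E₂(1 + λh₁) → λ(E₁h₂ − E₂h₁) = E₂ → λ = E₂/(E₁h₂ − E₂h₁).
λ = 2.44/(6.39×63.7 − 2.44×82.9) = 2.44/204.8 = 0.01192 per s.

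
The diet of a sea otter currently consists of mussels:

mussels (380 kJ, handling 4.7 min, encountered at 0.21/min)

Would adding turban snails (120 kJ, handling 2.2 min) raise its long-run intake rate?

On mussels alone, R = ΣλE/(1+Σλh) = 79.8/1.987 = 40.16 kJ/min.
turban snails: E/h = 120/2.2 = 54.55 kJ/min.
Since 54.55 > R, including turban snails increases the long-run rate.

Yes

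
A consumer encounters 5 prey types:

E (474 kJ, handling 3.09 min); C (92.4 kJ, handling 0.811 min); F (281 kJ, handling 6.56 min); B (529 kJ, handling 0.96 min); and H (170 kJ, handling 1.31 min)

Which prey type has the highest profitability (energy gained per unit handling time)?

Profitability E/h (kJ/min): E = 474/3.09 = 153, C = 92.4/0.811 = 114, F = 281/6.56 = 42.8, B = 529/0.96 = 551, H = 170/1.31 = 130.
Ranked: B > E > H > C > F.

B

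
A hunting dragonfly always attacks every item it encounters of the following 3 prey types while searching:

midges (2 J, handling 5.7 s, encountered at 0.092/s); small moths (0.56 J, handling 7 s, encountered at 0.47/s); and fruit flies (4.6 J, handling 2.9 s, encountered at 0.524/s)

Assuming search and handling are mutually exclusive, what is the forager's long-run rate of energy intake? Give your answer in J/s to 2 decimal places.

0.45 J/s

Energy encountered per unit search time: 0.092×2 + 0.47×0.56 + 0.524×4.6 = 2.858 J/s.
Handling time per unit search time: 0.092×5.7 + 0.47×7 + 0.524×2.9 = 5.334.
Rate = 2.858/(1 + 5.334) = 0.4512 J/s.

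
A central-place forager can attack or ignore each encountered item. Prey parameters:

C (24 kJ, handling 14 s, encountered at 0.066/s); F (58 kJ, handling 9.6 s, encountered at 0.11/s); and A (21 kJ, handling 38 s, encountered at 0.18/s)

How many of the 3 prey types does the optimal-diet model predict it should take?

1

E/h in descending order: F 6.04, C 1.71, A 0.553 kJ/s. The optimal diet is the largest prefix of this list for which every included type satisfies E_i/h_i > R on the types above it.
Rate on top 1: 3.103. C: 1.71 < 3.103 → exclude; stop.
Optimal diet: F — 1 of 3 types.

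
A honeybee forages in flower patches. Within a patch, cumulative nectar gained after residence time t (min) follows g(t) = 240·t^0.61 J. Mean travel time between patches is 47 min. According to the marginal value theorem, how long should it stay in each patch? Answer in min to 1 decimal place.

73.5 min

By the marginal value theorem, leave when the instantaneous gain rate g'(t) equals the habitat-wide average g(t)/(T + t).
g'(t) = 0.61·240·t^-0.39. Setting 0.61·240·t^-0.39 = 240·t^0.61/(47+t) gives 0.61(47+t) = t, so 0.39·t = 0.61×47.
t* = 0.61×47/0.39 = 73.51 min.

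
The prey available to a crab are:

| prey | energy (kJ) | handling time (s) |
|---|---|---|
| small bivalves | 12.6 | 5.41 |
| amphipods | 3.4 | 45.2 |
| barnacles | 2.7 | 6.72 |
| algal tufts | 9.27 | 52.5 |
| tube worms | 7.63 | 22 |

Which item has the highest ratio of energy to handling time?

In descending order of E/h:
small bivalves: 12.6/5.41 = 2.33 kJ/s
barnacles: 2.7/6.72 = 0.402 kJ/s
tube worms: 7.63/22 = 0.347 kJ/s
algal tufts: 9.27/52.5 = 0.177 kJ/s
amphipods: 3.4/45.2 = 0.0752 kJ/s

small bivalves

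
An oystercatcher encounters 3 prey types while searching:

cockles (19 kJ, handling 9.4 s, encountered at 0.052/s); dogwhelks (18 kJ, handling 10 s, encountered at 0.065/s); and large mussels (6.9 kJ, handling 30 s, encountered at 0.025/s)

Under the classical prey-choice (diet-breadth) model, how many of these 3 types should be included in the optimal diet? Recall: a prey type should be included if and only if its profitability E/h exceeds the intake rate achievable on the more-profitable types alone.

E/h in descending order: cockles 2.02, dogwhelks 1.8, large mussels 0.23 kJ/s. The optimal diet is the largest prefix of this list for which every included type satisfies E_i/h_i > R on the types above it.
Rate on top 1: 0.6636. dogwhelks: 1.8 > 0.6636 → include.
Rate on top 2: 1.009. large mussels: 0.23 < 1.009 → exclude; stop.
Optimal diet: cockles, dogwhelks — 2 of 3 types.

2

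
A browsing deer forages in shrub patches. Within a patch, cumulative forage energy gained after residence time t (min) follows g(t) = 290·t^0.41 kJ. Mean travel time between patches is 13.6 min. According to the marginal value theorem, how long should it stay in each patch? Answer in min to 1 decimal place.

Maximise g(t)/(T+t): set derivative to zero → g'(t)(T+t) = g(t).
g'(t) = 0.41·290·t^-0.59. Setting 0.41·290·t^-0.59 = 290·t^0.41/(13.6+t) gives 0.41(13.6+t) = t, so 0.59·t = 0.41×13.6.
t* = 0.41×13.6/0.59 = 9.451 min.

9.5 min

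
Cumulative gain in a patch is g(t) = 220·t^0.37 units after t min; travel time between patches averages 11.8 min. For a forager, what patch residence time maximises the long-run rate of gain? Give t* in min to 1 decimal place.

Maximise g(t)/(T+t): set derivative to zero → g'(t)(T+t) = g(t).
g'(t) = 0.37·220·t^-0.63. Setting 0.37·220·t^-0.63 = 220·t^0.37/(11.8+t) gives 0.37(11.8+t) = t, so 0.63·t = 0.37×11.8.
t* = 0.37×11.8/0.63 = 6.93 min.

6.9 min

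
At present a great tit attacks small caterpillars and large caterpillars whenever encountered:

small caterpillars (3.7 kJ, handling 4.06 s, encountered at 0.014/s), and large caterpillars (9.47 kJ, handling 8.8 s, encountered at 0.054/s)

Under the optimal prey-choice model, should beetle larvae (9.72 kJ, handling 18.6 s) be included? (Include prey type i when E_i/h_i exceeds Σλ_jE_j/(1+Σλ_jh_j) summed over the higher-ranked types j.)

Yes

Intake rate on the current diet: R = (0.014×3.7 + 0.054×9.47) / (1 + 0.014×4.06 + 0.054×8.8) = 0.5632/1.532 = 0.3676 kJ/s.
beetle larvae: E/h = 9.72/18.6 = 0.5226 kJ/s.
0.5226 > 0.3676, so adding beetle larvae raises the average — include it.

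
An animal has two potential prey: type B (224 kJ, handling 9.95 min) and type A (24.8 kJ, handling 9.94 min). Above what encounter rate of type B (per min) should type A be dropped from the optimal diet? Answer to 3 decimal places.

0.013 per min

Drop type A once their profitability E₂/h₂ falls below the rate achievable on type B alone: E₂/h₂ = λE₁/(1 + λh₁).
Solve for λ: λE₁h₂ = E₂(1 + λh₁) → λ(E₁h₂ − E₂h₁) = E₂ → λ = E₂/(E₁h₂ − E₂h₁).
λ = 24.8/(224×9.94 − 24.8×9.95) = 24.8/1980 = 0.01253 per min.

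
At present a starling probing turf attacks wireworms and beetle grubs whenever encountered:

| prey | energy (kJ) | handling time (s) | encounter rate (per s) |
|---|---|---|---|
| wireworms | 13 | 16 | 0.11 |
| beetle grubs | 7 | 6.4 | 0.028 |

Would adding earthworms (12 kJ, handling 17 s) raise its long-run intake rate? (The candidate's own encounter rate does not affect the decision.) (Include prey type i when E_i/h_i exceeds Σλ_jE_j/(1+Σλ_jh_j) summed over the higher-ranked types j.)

Yes

Intake rate on the current diet: R = (0.11×13 + 0.028×7) / (1 + 0.11×16 + 0.028×6.4) = 1.626/2.939 = 0.5532 kJ/s.
earthworms: E/h = 12/17 = 0.7059 kJ/s.
0.7059 > 0.5532, so adding earthworms raises the average — include it.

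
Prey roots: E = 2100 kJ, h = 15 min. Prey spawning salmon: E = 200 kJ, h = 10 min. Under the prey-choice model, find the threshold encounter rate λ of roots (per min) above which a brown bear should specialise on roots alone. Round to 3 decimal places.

The zero-one rule: include spawning salmon iff E₂/h₂ > λE₁/(1+λh₁). Equality gives the switch point.
λE₁h₂ = E₂ + λE₂h₁ ⇒ λ = E₂/(E₁h₂ − E₂h₁) = 200/(2.1e+04 − 3000) = 0.01111 per min.

0.011 per min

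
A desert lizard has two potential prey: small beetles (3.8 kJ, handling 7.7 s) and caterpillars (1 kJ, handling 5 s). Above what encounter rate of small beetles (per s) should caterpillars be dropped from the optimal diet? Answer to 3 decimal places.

0.088 per s

The zero-one rule: include caterpillars iff E₂/h₂ > λE₁/(1+λh₁). Equality gives the switch point.
λE₁h₂ = E₂ + λE₂h₁ ⇒ λ = E₂/(E₁h₂ − E₂h₁) = 1/(19 − 7.7) = 0.0885 per s.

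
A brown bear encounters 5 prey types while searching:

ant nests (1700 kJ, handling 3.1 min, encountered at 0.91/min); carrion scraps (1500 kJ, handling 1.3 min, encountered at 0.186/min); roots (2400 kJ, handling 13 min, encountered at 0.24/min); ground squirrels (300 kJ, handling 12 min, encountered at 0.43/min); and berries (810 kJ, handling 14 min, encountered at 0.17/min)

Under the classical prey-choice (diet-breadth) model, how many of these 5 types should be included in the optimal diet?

E/h in descending order: carrion scraps 1.15e+03, ant nests 548, roots 185, berries 57.9, ground squirrels 25 kJ/min. The optimal diet is the largest prefix of this list for which every included type satisfies E_i/h_i > R on the types above it.
Rate on top 1: 224.7. ant nests: 548 > 224.7 → include.
Rate on top 2: 449.4. roots: 185 < 449.4 → exclude; stop.
Optimal diet: carrion scraps, ant nests — 2 of 5 types.

2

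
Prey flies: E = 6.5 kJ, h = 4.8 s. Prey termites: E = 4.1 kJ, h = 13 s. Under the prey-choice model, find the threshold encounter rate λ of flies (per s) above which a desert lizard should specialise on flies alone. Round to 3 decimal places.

0.063 per s

Drop termites once their profitability E₂/h₂ falls below the rate achievable on flies alone: E₂/h₂ = λE₁/(1 + λh₁).
Solve for λ: λE₁h₂ = E₂(1 + λh₁) → λ(E₁h₂ − E₂h₁) = E₂ → λ = E₂/(E₁h₂ − E₂h₁).
λ = 4.1/(6.5×13 − 4.1×4.8) = 4.1/64.82 = 0.06325 per s.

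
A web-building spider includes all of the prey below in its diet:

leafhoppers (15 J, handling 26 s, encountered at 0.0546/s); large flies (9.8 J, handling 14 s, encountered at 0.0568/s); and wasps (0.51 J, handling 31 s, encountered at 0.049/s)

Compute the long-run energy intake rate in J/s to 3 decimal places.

Energy encountered per unit search time: 0.0546×15 + 0.0568×9.8 + 0.049×0.51 = 1.401 J/s.
Handling time per unit search time: 0.0546×26 + 0.0568×14 + 0.049×31 = 3.734.
Rate = 1.401/(1 + 3.734) = 0.2959 J/s.

0.296 J/s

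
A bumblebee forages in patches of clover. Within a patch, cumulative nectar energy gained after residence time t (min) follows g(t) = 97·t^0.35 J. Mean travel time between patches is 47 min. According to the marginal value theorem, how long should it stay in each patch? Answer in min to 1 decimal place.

25.3 min

Maximise g(t)/(T+t): set derivative to zero → g'(t)(T+t) = g(t).
g'(t) = 0.35·97·t^-0.65. Setting 0.35·97·t^-0.65 = 97·t^0.35/(47+t) gives 0.35(47+t) = t, so 0.65·t = 0.35×47.
t* = 0.35×47/0.65 = 25.31 min.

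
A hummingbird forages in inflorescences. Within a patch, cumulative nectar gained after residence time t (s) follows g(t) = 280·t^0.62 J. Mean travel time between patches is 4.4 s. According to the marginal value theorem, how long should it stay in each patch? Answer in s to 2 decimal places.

7.18 s

Optimal t* satisfies g'(t*) = g(t*)/(T + t*).
g'(t) = 0.62·280·t^-0.38. Setting 0.62·280·t^-0.38 = 280·t^0.62/(4.4+t) gives 0.62(4.4+t) = t, so 0.38·t = 0.62×4.4.
t* = 0.62×4.4/0.38 = 7.179 s.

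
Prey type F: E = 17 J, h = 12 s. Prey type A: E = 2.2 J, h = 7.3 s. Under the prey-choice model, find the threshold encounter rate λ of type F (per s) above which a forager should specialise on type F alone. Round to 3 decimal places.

At the threshold, the rate on type F alone equals the profitability of type A: λ·17/(1 + λ·12) = 2.2/7.3 = 0.3014.
Rearranging, λ(17 − 0.3014×12) = 0.3014, so λ = 0.3014/13.38 = 0.02252 per s.

0.023 per s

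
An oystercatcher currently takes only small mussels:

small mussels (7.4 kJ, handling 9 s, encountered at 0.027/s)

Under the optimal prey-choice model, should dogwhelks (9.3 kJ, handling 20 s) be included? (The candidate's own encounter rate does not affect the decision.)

Yes

Intake rate on the current diet: R = (0.027×7.4) / (1 + 0.027×9) = 0.1998/1.243 = 0.1607 kJ/s.
Profitability of dogwhelks: 9.3/20 = 0.465 kJ/s.
0.465 > 0.1607, so adding dogwhelks raises the average — include it.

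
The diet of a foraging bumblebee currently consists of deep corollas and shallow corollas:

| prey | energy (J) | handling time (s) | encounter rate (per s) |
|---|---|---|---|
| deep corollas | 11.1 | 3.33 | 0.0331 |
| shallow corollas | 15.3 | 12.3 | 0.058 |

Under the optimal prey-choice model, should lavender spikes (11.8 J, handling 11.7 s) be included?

Intake rate on the current diet: R = (0.0331×11.1 + 0.058×15.3) / (1 + 0.0331×3.33 + 0.058×12.3) = 1.255/1.824 = 0.6881 J/s.
lavender spikes: E/h = 11.8/11.7 = 1.009 J/s.
1.009 > 0.6881, so adding lavender spikes raises the average — include it.

Yes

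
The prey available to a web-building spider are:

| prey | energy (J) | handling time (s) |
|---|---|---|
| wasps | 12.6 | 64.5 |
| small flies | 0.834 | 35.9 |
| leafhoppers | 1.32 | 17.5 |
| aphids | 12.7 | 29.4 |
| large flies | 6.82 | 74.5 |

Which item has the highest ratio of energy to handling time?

In descending order of E/h:
aphids: 12.7/29.4 = 0.432 J/s
wasps: 12.6/64.5 = 0.195 J/s
large flies: 6.82/74.5 = 0.0915 J/s
leafhoppers: 1.32/17.5 = 0.0754 J/s
small flies: 0.834/35.9 = 0.0232 J/s

aphids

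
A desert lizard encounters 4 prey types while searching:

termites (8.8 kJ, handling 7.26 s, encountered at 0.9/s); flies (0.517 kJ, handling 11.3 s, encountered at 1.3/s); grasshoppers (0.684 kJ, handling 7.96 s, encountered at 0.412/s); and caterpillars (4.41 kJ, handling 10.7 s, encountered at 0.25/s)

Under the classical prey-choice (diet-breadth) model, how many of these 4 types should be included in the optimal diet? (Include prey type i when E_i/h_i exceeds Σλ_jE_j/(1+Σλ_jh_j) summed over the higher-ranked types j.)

Profitabilities (E/h, kJ/s): termites 1.21, caterpillars 0.412, grasshoppers 0.0859, flies 0.0458. Add prey in this order while the next type's profitability exceeds the intake rate on those already taken.
Rate on top 1: 1.051. caterpillars: 0.412 < 1.051 → exclude; stop.
Optimal diet: termites — 1 of 4 types.

1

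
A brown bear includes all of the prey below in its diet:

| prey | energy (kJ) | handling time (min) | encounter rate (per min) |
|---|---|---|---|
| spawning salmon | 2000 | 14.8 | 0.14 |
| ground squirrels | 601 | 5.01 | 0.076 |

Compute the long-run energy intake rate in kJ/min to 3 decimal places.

94.323 kJ/min

R = Σλ_iE_i / (1 + Σλ_ih_i)
Numerator: 0.14×2000 + 0.076×601 = 325.7
Denominator: 1 + 0.14×14.8 + 0.076×5.01 = 3.453
R = 325.7/3.453 = 94.32 kJ/min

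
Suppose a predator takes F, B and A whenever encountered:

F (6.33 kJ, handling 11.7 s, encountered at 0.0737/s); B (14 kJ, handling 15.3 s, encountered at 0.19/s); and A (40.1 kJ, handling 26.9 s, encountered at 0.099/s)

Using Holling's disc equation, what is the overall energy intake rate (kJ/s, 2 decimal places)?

Energy encountered per unit search time: 0.0737×6.33 + 0.19×14 + 0.099×40.1 = 7.096 kJ/s.
Handling time per unit search time: 0.0737×11.7 + 0.19×15.3 + 0.099×26.9 = 6.432.
Rate = 7.096/(1 + 6.432) = 0.9548 kJ/s.

0.95 kJ/s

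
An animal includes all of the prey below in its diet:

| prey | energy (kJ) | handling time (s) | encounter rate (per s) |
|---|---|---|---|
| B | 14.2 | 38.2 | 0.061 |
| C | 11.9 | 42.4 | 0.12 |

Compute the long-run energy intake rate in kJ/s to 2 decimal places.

0.27 kJ/s

R = Σλ_iE_i / (1 + Σλ_ih_i)
Numerator: 0.061×14.2 + 0.12×11.9 = 2.294
Denominator: 1 + 0.061×38.2 + 0.12×42.4 = 8.418
R = 2.294/8.418 = 0.2725 kJ/s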